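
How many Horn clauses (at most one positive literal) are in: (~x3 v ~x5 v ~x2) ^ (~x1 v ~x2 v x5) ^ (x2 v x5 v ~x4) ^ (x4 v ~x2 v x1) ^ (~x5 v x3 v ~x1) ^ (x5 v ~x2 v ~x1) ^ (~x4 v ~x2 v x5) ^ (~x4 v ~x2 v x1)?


A Horn clause has at most one positive literal.
Clause 1: 0 positive lit(s) -> Horn
Clause 2: 1 positive lit(s) -> Horn
Clause 3: 2 positive lit(s) -> not Horn
Clause 4: 2 positive lit(s) -> not Horn
Clause 5: 1 positive lit(s) -> Horn
Clause 6: 1 positive lit(s) -> Horn
Clause 7: 1 positive lit(s) -> Horn
Clause 8: 1 positive lit(s) -> Horn
Total Horn clauses = 6.

6


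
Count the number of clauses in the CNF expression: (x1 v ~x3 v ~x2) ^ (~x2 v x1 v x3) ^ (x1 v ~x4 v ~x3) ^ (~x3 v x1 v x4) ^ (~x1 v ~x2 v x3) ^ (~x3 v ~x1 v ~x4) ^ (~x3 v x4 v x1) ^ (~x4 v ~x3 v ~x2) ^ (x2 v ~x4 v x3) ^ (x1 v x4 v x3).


Each group enclosed in parentheses joined by ^ is one clause.
Counting the conjuncts: 10 clauses.

10


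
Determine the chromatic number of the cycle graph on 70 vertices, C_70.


A cycle on an even number of vertices is bipartite: alternate two colors around the cycle.
Since 70 is even, two colors suffice, and at least two are needed because the graph has edges.
Chromatic number = 2.

2


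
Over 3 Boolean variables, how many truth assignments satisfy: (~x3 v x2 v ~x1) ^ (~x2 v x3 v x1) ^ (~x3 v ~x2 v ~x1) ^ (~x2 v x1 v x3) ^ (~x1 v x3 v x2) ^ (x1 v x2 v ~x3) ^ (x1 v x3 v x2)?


Enumerate all 8 truth assignments over 3 variables.
Test each against every clause.
Satisfying assignments found: 2.

2


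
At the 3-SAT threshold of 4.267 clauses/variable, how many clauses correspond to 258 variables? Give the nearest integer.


The 3-SAT phase transition occurs at approximately 4.267 clauses per variable.
m = 4.267 * 258 = 1100.886.
Rounded to nearest integer: 1101.

1101


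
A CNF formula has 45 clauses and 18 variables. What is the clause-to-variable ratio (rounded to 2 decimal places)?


Clause-to-variable ratio = clauses / variables.
45 / 18 = 2.5.

2.5


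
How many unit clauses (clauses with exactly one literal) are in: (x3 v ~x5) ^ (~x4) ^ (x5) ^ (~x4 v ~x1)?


A unit clause contains exactly one literal.
Unit clauses found: (~x4), (x5).
Count = 2.

2


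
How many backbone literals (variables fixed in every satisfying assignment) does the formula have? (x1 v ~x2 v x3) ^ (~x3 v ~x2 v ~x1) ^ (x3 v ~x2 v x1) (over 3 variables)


Find all satisfying assignments: 6 model(s).
Check which variables have the same value in every model.
No variable is fixed across all models.
Backbone size = 0.

0


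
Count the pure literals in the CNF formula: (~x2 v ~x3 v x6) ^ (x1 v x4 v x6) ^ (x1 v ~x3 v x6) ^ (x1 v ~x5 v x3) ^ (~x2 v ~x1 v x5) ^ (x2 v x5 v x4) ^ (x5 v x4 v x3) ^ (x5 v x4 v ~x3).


A pure literal appears in only one polarity across all clauses.
Pure literals: x4 (positive only), x6 (positive only).
Count = 2.

2


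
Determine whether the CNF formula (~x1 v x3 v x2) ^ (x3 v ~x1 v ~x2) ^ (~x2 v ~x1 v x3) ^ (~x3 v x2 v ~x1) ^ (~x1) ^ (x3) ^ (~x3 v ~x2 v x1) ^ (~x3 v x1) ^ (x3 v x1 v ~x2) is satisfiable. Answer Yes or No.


Check all 8 possible truth assignments.
Number of satisfying assignments found: 0.
The formula is unsatisfiable.

No


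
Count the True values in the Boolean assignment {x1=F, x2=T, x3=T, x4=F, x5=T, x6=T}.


The weight is the number of variables assigned True.
True variables: x2, x3, x5, x6.
Weight = 4.

4


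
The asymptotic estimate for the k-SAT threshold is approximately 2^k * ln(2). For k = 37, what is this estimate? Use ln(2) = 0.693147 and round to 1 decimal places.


Using the asymptotic formula: threshold ~ 2^k * ln(2).
2^37 = 137438953472.
137438953472 * 0.693147 = 95265398282.3.

95265398282.3


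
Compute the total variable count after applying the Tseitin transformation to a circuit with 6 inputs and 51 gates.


The Tseitin transformation introduces one auxiliary variable per gate.
Total variables = inputs + gates = 6 + 51 = 57.

57


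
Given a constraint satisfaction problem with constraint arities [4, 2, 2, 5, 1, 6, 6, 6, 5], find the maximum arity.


The arities are: 4, 2, 2, 5, 1, 6, 6, 6, 5.
Scan for the maximum value.
Maximum arity = 6.

6


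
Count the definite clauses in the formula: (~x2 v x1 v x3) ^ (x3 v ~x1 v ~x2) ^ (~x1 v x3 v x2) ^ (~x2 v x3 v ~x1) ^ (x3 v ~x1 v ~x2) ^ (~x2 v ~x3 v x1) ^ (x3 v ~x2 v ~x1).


A definite clause has exactly one positive literal.
Clause 1: 2 positive -> not definite
Clause 2: 1 positive -> definite
Clause 3: 2 positive -> not definite
Clause 4: 1 positive -> definite
Clause 5: 1 positive -> definite
Clause 6: 1 positive -> definite
Clause 7: 1 positive -> definite
Definite clause count = 5.

5


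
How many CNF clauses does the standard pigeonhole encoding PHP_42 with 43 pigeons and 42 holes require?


The PHP encoding has two parts:
1) At-least-one-hole clauses: 43 (one per pigeon, each with 42 literals).
2) At-most-one-pigeon-per-hole clauses: 42 holes * C(43,2) = 42 * 903 = 37926.
Total clauses = 43 + 37926 = 37969.

37969


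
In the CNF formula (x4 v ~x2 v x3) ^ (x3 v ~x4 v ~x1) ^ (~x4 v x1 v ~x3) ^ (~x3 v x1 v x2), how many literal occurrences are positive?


Scan each clause for unnegated literals.
Clause 1: 2 positive; Clause 2: 1 positive; Clause 3: 1 positive; Clause 4: 2 positive.
Total positive literal occurrences = 6.

6


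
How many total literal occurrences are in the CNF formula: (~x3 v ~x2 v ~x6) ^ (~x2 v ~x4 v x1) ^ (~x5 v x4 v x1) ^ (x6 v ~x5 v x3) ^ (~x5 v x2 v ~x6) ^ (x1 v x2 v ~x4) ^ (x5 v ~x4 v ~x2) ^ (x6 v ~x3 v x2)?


Clause lengths: 3, 3, 3, 3, 3, 3, 3, 3.
Sum = 3 + 3 + 3 + 3 + 3 + 3 + 3 + 3 = 24.

24


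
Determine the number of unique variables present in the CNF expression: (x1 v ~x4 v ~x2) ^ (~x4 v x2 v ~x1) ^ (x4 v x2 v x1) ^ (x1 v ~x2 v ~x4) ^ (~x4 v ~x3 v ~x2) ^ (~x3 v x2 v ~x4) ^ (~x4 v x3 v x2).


Identify each distinct variable in the formula.
Variables found: x1, x2, x3, x4.
Total distinct variables = 4.

4


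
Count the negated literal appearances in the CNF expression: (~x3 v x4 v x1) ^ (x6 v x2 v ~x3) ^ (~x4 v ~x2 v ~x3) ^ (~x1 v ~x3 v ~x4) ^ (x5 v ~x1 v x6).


Scan each clause for negated literals.
Clause 1: 1 negative; Clause 2: 1 negative; Clause 3: 3 negative; Clause 4: 3 negative; Clause 5: 1 negative.
Total negative literal occurrences = 9.

9


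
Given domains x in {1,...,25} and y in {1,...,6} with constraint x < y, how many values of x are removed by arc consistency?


For the constraint x < y, x needs a supporting value in y's domain.
x can be at most 5 (one less than y's maximum).
Valid x values from domain: 5 out of 25.
Pruned = 25 - 5 = 20.

20


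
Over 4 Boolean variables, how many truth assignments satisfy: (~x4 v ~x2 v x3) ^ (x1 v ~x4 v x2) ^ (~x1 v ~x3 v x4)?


Enumerate all 16 truth assignments over 4 variables.
Test each against every clause.
Satisfying assignments found: 10.

10


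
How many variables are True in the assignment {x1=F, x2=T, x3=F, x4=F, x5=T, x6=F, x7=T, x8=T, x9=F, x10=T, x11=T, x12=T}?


The weight is the number of variables assigned True.
True variables: x2, x5, x7, x8, x10, x11, x12.
Weight = 7.

7


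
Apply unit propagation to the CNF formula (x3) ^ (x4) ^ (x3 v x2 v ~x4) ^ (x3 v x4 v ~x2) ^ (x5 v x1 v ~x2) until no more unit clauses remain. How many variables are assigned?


Unit propagation repeatedly assigns the literal in any unit clause, then simplifies.
Assignments in order: x3 = T, x4 = T.
No further unit clauses remain.
Total variables assigned = 2.

2


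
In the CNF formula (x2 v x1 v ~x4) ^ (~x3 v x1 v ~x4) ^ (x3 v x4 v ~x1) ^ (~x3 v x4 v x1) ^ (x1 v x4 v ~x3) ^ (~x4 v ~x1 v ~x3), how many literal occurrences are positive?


Scan each clause for unnegated literals.
Clause 1: 2 positive; Clause 2: 1 positive; Clause 3: 2 positive; Clause 4: 2 positive; Clause 5: 2 positive; Clause 6: 0 positive.
Total positive literal occurrences = 9.

9


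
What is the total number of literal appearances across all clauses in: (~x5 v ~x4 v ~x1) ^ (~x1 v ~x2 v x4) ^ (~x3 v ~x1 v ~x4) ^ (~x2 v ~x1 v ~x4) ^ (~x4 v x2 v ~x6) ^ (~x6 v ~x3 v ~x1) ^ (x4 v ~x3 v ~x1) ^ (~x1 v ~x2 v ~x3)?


Clause lengths: 3, 3, 3, 3, 3, 3, 3, 3.
Sum = 3 + 3 + 3 + 3 + 3 + 3 + 3 + 3 = 24.

24


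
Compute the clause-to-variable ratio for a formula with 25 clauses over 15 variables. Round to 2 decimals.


Clause-to-variable ratio = clauses / variables.
25 / 15 = 1.67.

1.67


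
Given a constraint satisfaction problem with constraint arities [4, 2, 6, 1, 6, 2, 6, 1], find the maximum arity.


The arities are: 4, 2, 6, 1, 6, 2, 6, 1.
Scan for the maximum value.
Maximum arity = 6.

6


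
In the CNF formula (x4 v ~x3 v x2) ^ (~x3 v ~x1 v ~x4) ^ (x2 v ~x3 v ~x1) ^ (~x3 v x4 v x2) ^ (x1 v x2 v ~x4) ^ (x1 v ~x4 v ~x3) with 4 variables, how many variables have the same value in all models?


Find all satisfying assignments: 9 model(s).
Check which variables have the same value in every model.
No variable is fixed across all models.
Backbone size = 0.

0


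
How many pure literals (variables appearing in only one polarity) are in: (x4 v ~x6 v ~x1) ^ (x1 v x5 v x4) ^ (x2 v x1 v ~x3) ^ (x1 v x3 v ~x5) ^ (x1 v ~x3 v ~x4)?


A pure literal appears in only one polarity across all clauses.
Pure literals: x2 (positive only), x6 (negative only).
Count = 2.

2


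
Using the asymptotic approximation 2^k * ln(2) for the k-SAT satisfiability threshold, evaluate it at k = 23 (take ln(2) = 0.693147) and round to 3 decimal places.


Using the asymptotic formula: threshold ~ 2^k * ln(2).
2^23 = 8388608.
8388608 * 0.693147 = 5814538.469.

5814538.469


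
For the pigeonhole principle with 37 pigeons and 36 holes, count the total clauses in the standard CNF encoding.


The PHP encoding has two parts:
1) At-least-one-hole clauses: 37 (one per pigeon, each with 36 literals).
2) At-most-one-pigeon-per-hole clauses: 36 holes * C(37,2) = 36 * 666 = 23976.
Total clauses = 37 + 23976 = 24013.

24013


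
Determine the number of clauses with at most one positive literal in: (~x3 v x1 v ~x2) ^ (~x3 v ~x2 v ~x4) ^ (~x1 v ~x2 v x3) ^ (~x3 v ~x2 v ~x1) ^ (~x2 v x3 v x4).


A Horn clause has at most one positive literal.
Clause 1: 1 positive lit(s) -> Horn
Clause 2: 0 positive lit(s) -> Horn
Clause 3: 1 positive lit(s) -> Horn
Clause 4: 0 positive lit(s) -> Horn
Clause 5: 2 positive lit(s) -> not Horn
Total Horn clauses = 4.

4


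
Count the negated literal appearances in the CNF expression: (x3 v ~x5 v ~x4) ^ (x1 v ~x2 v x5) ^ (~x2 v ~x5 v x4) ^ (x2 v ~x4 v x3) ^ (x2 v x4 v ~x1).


Scan each clause for negated literals.
Clause 1: 2 negative; Clause 2: 1 negative; Clause 3: 2 negative; Clause 4: 1 negative; Clause 5: 1 negative.
Total negative literal occurrences = 7.

7


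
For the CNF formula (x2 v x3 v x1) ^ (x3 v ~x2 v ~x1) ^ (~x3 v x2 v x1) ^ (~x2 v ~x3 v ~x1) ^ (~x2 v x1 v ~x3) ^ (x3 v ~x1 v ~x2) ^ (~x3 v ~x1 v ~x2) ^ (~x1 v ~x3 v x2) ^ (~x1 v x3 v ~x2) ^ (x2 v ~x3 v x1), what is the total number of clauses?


Each group enclosed in parentheses joined by ^ is one clause.
Counting the conjuncts: 10 clauses.

10


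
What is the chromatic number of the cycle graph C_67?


An odd cycle cannot be 2-colored: alternating two colors around the cycle returns to the start with a conflict.
Since 67 is odd, three colors are required (and three suffice).
Chromatic number = 3.

3


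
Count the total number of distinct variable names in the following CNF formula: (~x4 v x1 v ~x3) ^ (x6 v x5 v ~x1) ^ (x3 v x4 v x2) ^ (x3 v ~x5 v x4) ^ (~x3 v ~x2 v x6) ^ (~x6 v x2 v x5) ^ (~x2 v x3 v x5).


Identify each distinct variable in the formula.
Variables found: x1, x2, x3, x4, x5, x6.
Total distinct variables = 6.

6


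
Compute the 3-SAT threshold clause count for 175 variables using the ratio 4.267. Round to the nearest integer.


The 3-SAT phase transition occurs at approximately 4.267 clauses per variable.
m = 4.267 * 175 = 746.725.
Rounded to nearest integer: 747.

747


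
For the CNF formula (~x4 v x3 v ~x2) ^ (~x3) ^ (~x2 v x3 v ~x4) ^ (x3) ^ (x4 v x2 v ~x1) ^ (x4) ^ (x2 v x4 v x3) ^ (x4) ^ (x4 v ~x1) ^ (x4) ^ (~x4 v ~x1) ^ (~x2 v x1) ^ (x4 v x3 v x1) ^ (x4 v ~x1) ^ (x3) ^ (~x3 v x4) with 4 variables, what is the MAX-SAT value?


Enumerate all 16 truth assignments.
For each, count how many of the 16 clauses are satisfied.
The formula is not fully satisfiable, so the maximum is below 16.
Maximum simultaneously satisfiable clauses = 15.

15


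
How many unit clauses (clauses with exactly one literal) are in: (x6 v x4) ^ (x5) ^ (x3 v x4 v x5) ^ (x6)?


A unit clause contains exactly one literal.
Unit clauses found: (x5), (x6).
Count = 2.

2


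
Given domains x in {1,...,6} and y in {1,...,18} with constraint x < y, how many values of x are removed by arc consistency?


For the constraint x < y, x needs a supporting value in y's domain.
x can be at most 17 (one less than y's maximum).
Valid x values from domain: 6 out of 6.
Pruned = 6 - 6 = 0.

0


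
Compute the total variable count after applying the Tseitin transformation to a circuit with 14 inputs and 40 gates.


The Tseitin transformation introduces one auxiliary variable per gate.
Total variables = inputs + gates = 14 + 40 = 54.

54


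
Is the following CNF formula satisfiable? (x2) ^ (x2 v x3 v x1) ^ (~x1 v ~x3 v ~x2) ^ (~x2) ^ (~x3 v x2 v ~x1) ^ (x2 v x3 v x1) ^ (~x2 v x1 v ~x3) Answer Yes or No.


Check all 8 possible truth assignments.
Number of satisfying assignments found: 0.
The formula is unsatisfiable.

No


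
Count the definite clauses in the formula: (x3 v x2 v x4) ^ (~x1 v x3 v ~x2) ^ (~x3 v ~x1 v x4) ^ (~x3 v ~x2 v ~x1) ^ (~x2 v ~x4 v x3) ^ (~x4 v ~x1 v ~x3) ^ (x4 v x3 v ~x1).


A definite clause has exactly one positive literal.
Clause 1: 3 positive -> not definite
Clause 2: 1 positive -> definite
Clause 3: 1 positive -> definite
Clause 4: 0 positive -> not definite
Clause 5: 1 positive -> definite
Clause 6: 0 positive -> not definite
Clause 7: 2 positive -> not definite
Definite clause count = 3.

3


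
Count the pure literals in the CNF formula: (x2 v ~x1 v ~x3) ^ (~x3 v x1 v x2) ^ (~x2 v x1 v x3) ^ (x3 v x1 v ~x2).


A pure literal appears in only one polarity across all clauses.
No pure literals found.
Count = 0.

0


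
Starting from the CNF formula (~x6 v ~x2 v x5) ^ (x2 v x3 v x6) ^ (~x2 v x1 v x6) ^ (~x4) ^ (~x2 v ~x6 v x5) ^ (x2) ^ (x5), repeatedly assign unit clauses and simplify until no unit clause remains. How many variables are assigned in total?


Unit propagation repeatedly assigns the literal in any unit clause, then simplifies.
Assignments in order: x4 = F, x2 = T, x5 = T.
No further unit clauses remain.
Total variables assigned = 3.

3


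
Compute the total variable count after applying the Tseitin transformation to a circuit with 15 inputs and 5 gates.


The Tseitin transformation introduces one auxiliary variable per gate.
Total variables = inputs + gates = 15 + 5 = 20.

20


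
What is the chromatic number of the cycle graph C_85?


An odd cycle cannot be 2-colored: alternating two colors around the cycle returns to the start with a conflict.
Since 85 is odd, three colors are required (and three suffice).
Chromatic number = 3.

3


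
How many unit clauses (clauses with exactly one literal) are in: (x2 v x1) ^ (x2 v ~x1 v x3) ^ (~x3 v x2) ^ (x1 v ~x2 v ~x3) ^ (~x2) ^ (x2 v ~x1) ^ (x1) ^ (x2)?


A unit clause contains exactly one literal.
Unit clauses found: (~x2), (x1), (x2).
Count = 3.

3


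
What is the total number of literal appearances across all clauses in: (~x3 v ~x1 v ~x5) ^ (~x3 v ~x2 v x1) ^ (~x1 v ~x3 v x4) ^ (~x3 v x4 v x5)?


Clause lengths: 3, 3, 3, 3.
Sum = 3 + 3 + 3 + 3 = 12.

12


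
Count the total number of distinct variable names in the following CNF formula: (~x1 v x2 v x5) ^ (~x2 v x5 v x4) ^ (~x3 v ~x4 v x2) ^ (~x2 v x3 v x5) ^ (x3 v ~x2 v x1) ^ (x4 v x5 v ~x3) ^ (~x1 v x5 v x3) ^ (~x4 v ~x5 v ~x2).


Identify each distinct variable in the formula.
Variables found: x1, x2, x3, x4, x5.
Total distinct variables = 5.

5


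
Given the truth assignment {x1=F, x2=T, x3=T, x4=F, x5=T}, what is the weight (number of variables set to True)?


The weight is the number of variables assigned True.
True variables: x2, x3, x5.
Weight = 3.

3


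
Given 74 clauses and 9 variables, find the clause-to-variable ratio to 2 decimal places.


Clause-to-variable ratio = clauses / variables.
74 / 9 = 8.22.

8.22


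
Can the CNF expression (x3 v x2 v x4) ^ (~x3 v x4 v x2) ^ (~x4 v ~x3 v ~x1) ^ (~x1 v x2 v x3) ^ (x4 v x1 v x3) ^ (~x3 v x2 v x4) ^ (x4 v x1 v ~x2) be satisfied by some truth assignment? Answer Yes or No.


Check all 16 possible truth assignments.
Number of satisfying assignments found: 7.
The formula is satisfiable.

Yes


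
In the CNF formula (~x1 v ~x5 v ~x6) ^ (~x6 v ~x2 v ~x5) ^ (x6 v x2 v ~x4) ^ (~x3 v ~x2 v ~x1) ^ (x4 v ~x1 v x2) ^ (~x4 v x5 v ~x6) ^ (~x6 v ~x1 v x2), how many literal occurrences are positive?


Scan each clause for unnegated literals.
Clause 1: 0 positive; Clause 2: 0 positive; Clause 3: 2 positive; Clause 4: 0 positive; Clause 5: 2 positive; Clause 6: 1 positive; Clause 7: 1 positive.
Total positive literal occurrences = 6.

6


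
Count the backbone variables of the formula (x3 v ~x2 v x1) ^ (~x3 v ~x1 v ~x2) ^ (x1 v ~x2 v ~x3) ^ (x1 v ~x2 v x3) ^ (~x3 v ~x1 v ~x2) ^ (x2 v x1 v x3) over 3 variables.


Find all satisfying assignments: 4 model(s).
Check which variables have the same value in every model.
No variable is fixed across all models.
Backbone size = 0.

0


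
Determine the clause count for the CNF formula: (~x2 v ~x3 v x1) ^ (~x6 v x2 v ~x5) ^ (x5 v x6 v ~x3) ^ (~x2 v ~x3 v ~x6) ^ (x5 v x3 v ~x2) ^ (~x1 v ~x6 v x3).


Each group enclosed in parentheses joined by ^ is one clause.
Counting the conjuncts: 6 clauses.

6


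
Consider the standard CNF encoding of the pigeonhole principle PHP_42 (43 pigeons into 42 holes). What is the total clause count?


The PHP encoding has two parts:
1) At-least-one-hole clauses: 43 (one per pigeon, each with 42 literals).
2) At-most-one-pigeon-per-hole clauses: 42 holes * C(43,2) = 42 * 903 = 37926.
Total clauses = 43 + 37926 = 37969.

37969


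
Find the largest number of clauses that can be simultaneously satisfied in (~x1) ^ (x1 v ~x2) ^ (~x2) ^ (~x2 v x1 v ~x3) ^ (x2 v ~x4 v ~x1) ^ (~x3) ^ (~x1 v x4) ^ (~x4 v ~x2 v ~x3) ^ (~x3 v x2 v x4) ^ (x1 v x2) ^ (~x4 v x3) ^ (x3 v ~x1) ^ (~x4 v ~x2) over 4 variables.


Enumerate all 16 truth assignments.
For each, count how many of the 13 clauses are satisfied.
The formula is not fully satisfiable, so the maximum is below 13.
Maximum simultaneously satisfiable clauses = 12.

12


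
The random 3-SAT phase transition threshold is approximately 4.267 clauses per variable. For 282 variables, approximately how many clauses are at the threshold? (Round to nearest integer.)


The 3-SAT phase transition occurs at approximately 4.267 clauses per variable.
m = 4.267 * 282 = 1203.294.
Rounded to nearest integer: 1203.

1203


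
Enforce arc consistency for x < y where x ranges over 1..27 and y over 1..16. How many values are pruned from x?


For the constraint x < y, x needs a supporting value in y's domain.
x can be at most 15 (one less than y's maximum).
Valid x values from domain: 15 out of 27.
Pruned = 27 - 15 = 12.

12


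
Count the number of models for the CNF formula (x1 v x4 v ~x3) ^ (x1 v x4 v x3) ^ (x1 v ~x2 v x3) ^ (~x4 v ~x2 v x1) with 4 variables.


Enumerate all 16 truth assignments over 4 variables.
Test each against every clause.
Satisfying assignments found: 10.

10


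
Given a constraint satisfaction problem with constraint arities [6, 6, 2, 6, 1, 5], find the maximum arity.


The arities are: 6, 6, 2, 6, 1, 5.
Scan for the maximum value.
Maximum arity = 6.

6


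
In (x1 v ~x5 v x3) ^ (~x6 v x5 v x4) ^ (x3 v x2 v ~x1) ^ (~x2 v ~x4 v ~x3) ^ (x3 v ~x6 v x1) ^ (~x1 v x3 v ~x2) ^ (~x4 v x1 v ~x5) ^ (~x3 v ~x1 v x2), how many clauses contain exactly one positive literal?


A definite clause has exactly one positive literal.
Clause 1: 2 positive -> not definite
Clause 2: 2 positive -> not definite
Clause 3: 2 positive -> not definite
Clause 4: 0 positive -> not definite
Clause 5: 2 positive -> not definite
Clause 6: 1 positive -> definite
Clause 7: 1 positive -> definite
Clause 8: 1 positive -> definite
Definite clause count = 3.

3


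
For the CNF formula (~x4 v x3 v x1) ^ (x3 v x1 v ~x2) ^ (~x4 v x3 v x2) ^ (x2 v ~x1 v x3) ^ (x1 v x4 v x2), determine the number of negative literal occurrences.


Scan each clause for negated literals.
Clause 1: 1 negative; Clause 2: 1 negative; Clause 3: 1 negative; Clause 4: 1 negative; Clause 5: 0 negative.
Total negative literal occurrences = 4.

4


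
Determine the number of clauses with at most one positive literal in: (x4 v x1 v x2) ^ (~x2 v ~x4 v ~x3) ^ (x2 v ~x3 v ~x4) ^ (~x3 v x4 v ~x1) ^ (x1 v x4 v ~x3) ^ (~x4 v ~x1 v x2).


A Horn clause has at most one positive literal.
Clause 1: 3 positive lit(s) -> not Horn
Clause 2: 0 positive lit(s) -> Horn
Clause 3: 1 positive lit(s) -> Horn
Clause 4: 1 positive lit(s) -> Horn
Clause 5: 2 positive lit(s) -> not Horn
Clause 6: 1 positive lit(s) -> Horn
Total Horn clauses = 4.

4


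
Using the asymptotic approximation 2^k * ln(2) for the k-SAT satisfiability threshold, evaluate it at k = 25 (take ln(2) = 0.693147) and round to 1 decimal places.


Using the asymptotic formula: threshold ~ 2^k * ln(2).
2^25 = 33554432.
33554432 * 0.693147 = 23258153.9.

23258153.9


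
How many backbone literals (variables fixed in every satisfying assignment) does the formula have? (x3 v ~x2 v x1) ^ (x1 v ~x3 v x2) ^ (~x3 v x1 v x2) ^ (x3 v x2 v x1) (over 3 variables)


Find all satisfying assignments: 5 model(s).
Check which variables have the same value in every model.
No variable is fixed across all models.
Backbone size = 0.

0


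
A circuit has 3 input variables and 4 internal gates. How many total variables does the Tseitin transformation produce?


The Tseitin transformation introduces one auxiliary variable per gate.
Total variables = inputs + gates = 3 + 4 = 7.

7


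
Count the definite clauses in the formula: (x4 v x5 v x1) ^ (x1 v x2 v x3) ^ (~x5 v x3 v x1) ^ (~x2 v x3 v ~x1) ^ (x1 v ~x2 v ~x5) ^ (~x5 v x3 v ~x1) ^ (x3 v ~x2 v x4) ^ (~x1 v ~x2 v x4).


A definite clause has exactly one positive literal.
Clause 1: 3 positive -> not definite
Clause 2: 3 positive -> not definite
Clause 3: 2 positive -> not definite
Clause 4: 1 positive -> definite
Clause 5: 1 positive -> definite
Clause 6: 1 positive -> definite
Clause 7: 2 positive -> not definite
Clause 8: 1 positive -> definite
Definite clause count = 4.

4


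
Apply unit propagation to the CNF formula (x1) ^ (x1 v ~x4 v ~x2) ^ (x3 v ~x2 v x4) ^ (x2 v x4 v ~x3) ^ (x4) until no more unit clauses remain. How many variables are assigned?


Unit propagation repeatedly assigns the literal in any unit clause, then simplifies.
Assignments in order: x1 = T, x4 = T.
No further unit clauses remain.
Total variables assigned = 2.

2


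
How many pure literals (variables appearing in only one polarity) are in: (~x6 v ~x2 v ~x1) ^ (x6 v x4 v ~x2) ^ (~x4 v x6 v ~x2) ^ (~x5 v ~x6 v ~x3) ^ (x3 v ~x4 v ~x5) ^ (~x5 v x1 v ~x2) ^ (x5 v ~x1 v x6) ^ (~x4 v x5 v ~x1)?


A pure literal appears in only one polarity across all clauses.
Pure literals: x2 (negative only).
Count = 1.

1


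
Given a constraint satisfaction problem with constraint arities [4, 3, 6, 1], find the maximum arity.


The arities are: 4, 3, 6, 1.
Scan for the maximum value.
Maximum arity = 6.

6


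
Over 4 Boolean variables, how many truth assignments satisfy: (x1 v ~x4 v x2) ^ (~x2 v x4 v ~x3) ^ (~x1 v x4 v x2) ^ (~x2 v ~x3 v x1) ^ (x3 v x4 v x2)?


Enumerate all 16 truth assignments over 4 variables.
Test each against every clause.
Satisfying assignments found: 8.

8


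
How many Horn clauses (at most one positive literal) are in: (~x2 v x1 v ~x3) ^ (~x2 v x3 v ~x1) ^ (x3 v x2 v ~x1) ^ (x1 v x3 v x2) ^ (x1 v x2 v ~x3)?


A Horn clause has at most one positive literal.
Clause 1: 1 positive lit(s) -> Horn
Clause 2: 1 positive lit(s) -> Horn
Clause 3: 2 positive lit(s) -> not Horn
Clause 4: 3 positive lit(s) -> not Horn
Clause 5: 2 positive lit(s) -> not Horn
Total Horn clauses = 2.

2


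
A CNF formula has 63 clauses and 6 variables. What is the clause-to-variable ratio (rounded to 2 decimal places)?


Clause-to-variable ratio = clauses / variables.
63 / 6 = 10.5.

10.5


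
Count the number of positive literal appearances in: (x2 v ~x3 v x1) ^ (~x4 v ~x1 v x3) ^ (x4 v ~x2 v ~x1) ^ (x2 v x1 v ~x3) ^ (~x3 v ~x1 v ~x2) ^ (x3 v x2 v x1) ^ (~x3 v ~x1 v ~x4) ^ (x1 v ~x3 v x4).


Scan each clause for unnegated literals.
Clause 1: 2 positive; Clause 2: 1 positive; Clause 3: 1 positive; Clause 4: 2 positive; Clause 5: 0 positive; Clause 6: 3 positive; Clause 7: 0 positive; Clause 8: 2 positive.
Total positive literal occurrences = 11.

11


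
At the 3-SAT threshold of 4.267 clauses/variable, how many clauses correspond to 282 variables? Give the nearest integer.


The 3-SAT phase transition occurs at approximately 4.267 clauses per variable.
m = 4.267 * 282 = 1203.294.
Rounded to nearest integer: 1203.

1203


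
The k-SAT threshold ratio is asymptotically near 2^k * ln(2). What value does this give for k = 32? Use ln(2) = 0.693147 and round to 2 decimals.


Using the asymptotic formula: threshold ~ 2^k * ln(2).
2^32 = 4294967296.
4294967296 * 0.693147 = 2977043696.32.

2977043696.32


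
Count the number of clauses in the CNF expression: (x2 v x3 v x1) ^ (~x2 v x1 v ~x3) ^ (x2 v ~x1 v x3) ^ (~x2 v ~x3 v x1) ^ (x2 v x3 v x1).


Each group enclosed in parentheses joined by ^ is one clause.
Counting the conjuncts: 5 clauses.

5


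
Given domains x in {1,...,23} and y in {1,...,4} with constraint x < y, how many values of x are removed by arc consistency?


For the constraint x < y, x needs a supporting value in y's domain.
x can be at most 3 (one less than y's maximum).
Valid x values from domain: 3 out of 23.
Pruned = 23 - 3 = 20.

20


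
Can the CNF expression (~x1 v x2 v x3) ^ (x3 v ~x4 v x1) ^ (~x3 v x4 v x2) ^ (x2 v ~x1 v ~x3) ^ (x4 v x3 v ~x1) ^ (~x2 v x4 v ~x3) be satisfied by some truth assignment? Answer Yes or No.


Check all 16 possible truth assignments.
Number of satisfying assignments found: 6.
The formula is satisfiable.

Yes


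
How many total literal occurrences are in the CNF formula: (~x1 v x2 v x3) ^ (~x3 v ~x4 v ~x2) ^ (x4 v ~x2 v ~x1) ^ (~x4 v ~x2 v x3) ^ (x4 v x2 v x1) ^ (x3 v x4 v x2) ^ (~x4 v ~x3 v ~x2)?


Clause lengths: 3, 3, 3, 3, 3, 3, 3.
Sum = 3 + 3 + 3 + 3 + 3 + 3 + 3 = 21.

21


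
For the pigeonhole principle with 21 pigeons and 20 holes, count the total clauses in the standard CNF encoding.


The PHP encoding has two parts:
1) At-least-one-hole clauses: 21 (one per pigeon, each with 20 literals).
2) At-most-one-pigeon-per-hole clauses: 20 holes * C(21,2) = 20 * 210 = 4200.
Total clauses = 21 + 4200 = 4221.

4221


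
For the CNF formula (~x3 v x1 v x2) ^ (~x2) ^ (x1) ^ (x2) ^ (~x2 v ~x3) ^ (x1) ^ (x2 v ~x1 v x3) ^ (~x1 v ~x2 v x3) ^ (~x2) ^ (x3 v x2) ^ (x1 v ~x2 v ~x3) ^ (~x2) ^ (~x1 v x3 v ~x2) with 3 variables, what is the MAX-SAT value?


Enumerate all 8 truth assignments.
For each, count how many of the 13 clauses are satisfied.
The formula is not fully satisfiable, so the maximum is below 13.
Maximum simultaneously satisfiable clauses = 12.

12


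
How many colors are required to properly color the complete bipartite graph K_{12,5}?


K_{12,5} is bipartite by definition: the two parts are independent sets, with every edge crossing between them.
Color all vertices in one part with color 1 and all vertices in the other part with color 2.
Since the graph has at least one edge, one color does not suffice.
Chromatic number = 2.

2


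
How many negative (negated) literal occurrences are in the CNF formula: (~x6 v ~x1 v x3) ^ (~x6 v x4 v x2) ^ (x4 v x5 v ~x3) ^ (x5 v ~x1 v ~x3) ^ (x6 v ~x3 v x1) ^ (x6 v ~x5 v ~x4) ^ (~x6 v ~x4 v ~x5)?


Scan each clause for negated literals.
Clause 1: 2 negative; Clause 2: 1 negative; Clause 3: 1 negative; Clause 4: 2 negative; Clause 5: 1 negative; Clause 6: 2 negative; Clause 7: 3 negative.
Total negative literal occurrences = 12.

12


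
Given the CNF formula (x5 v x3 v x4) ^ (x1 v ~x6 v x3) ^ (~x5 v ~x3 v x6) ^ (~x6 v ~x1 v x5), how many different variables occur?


Identify each distinct variable in the formula.
Variables found: x1, x3, x4, x5, x6.
Total distinct variables = 5.

5


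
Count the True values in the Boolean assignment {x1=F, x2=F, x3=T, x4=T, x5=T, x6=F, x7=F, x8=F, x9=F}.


The weight is the number of variables assigned True.
True variables: x3, x4, x5.
Weight = 3.

3


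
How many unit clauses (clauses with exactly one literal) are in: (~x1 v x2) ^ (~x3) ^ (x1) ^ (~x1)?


A unit clause contains exactly one literal.
Unit clauses found: (~x3), (x1), (~x1).
Count = 3.

3


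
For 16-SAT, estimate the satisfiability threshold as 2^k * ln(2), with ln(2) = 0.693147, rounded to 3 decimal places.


Using the asymptotic formula: threshold ~ 2^k * ln(2).
2^16 = 65536.
65536 * 0.693147 = 45426.082.

45426.082


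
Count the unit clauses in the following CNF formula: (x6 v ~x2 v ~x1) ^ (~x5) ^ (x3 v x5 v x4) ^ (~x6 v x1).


A unit clause contains exactly one literal.
Unit clauses found: (~x5).
Count = 1.

1


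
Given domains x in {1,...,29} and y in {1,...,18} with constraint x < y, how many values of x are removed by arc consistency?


For the constraint x < y, x needs a supporting value in y's domain.
x can be at most 17 (one less than y's maximum).
Valid x values from domain: 17 out of 29.
Pruned = 29 - 17 = 12.

12


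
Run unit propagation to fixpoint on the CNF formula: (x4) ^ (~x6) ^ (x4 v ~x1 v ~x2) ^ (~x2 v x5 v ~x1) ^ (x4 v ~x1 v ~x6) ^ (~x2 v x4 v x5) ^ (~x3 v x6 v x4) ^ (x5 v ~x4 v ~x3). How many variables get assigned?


Unit propagation repeatedly assigns the literal in any unit clause, then simplifies.
Assignments in order: x4 = T, x6 = F.
No further unit clauses remain.
Total variables assigned = 2.

2


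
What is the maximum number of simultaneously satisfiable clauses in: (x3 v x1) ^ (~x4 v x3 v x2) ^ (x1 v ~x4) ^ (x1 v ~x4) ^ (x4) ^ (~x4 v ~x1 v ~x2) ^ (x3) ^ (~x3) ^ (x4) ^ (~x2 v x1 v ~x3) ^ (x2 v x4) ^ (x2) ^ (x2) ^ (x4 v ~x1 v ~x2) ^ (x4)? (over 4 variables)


Enumerate all 16 truth assignments.
For each, count how many of the 15 clauses are satisfied.
The formula is not fully satisfiable, so the maximum is below 15.
Maximum simultaneously satisfiable clauses = 13.

13


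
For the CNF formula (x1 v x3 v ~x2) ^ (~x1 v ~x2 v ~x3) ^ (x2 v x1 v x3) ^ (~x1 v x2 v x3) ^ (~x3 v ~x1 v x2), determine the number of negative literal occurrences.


Scan each clause for negated literals.
Clause 1: 1 negative; Clause 2: 3 negative; Clause 3: 0 negative; Clause 4: 1 negative; Clause 5: 2 negative.
Total negative literal occurrences = 7.

7


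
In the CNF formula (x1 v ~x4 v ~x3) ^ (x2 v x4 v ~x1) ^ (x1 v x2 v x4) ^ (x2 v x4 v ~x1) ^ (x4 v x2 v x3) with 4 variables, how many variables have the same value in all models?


Find all satisfying assignments: 10 model(s).
Check which variables have the same value in every model.
No variable is fixed across all models.
Backbone size = 0.

0


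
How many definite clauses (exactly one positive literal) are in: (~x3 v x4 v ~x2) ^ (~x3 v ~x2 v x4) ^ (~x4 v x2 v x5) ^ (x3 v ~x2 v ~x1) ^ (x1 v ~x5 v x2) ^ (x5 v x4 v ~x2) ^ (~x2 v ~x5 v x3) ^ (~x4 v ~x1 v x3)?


A definite clause has exactly one positive literal.
Clause 1: 1 positive -> definite
Clause 2: 1 positive -> definite
Clause 3: 2 positive -> not definite
Clause 4: 1 positive -> definite
Clause 5: 2 positive -> not definite
Clause 6: 2 positive -> not definite
Clause 7: 1 positive -> definite
Clause 8: 1 positive -> definite
Definite clause count = 5.

5


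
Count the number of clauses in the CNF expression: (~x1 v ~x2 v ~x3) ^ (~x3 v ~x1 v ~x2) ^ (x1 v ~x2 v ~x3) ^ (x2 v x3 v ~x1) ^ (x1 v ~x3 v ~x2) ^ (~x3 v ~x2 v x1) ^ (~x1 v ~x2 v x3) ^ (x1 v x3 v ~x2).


Each group enclosed in parentheses joined by ^ is one clause.
Counting the conjuncts: 8 clauses.

8


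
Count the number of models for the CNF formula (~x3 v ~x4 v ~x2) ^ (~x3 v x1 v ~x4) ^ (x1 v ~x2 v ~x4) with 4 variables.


Enumerate all 16 truth assignments over 4 variables.
Test each against every clause.
Satisfying assignments found: 12.

12


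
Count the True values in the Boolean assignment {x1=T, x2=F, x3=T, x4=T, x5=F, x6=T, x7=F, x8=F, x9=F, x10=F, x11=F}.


The weight is the number of variables assigned True.
True variables: x1, x3, x4, x6.
Weight = 4.

4


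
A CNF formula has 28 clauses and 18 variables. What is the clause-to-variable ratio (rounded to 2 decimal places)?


Clause-to-variable ratio = clauses / variables.
28 / 18 = 1.56.

1.56


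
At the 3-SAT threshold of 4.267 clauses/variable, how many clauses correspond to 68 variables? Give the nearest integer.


The 3-SAT phase transition occurs at approximately 4.267 clauses per variable.
m = 4.267 * 68 = 290.156.
Rounded to nearest integer: 290.

290


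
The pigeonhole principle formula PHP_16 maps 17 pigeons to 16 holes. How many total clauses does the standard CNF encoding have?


The PHP encoding has two parts:
1) At-least-one-hole clauses: 17 (one per pigeon, each with 16 literals).
2) At-most-one-pigeon-per-hole clauses: 16 holes * C(17,2) = 16 * 136 = 2176.
Total clauses = 17 + 2176 = 2193.

2193


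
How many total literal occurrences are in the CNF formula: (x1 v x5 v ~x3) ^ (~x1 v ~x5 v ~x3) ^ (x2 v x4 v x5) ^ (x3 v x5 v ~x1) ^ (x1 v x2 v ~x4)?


Clause lengths: 3, 3, 3, 3, 3.
Sum = 3 + 3 + 3 + 3 + 3 = 15.

15


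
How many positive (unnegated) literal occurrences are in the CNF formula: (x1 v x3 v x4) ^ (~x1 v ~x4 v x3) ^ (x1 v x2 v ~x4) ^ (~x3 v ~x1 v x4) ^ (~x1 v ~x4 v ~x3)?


Scan each clause for unnegated literals.
Clause 1: 3 positive; Clause 2: 1 positive; Clause 3: 2 positive; Clause 4: 1 positive; Clause 5: 0 positive.
Total positive literal occurrences = 7.

7


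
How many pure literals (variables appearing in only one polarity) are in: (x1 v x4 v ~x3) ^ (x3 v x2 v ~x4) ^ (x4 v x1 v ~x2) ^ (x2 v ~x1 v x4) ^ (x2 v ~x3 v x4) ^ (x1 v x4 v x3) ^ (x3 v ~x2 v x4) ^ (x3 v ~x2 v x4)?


A pure literal appears in only one polarity across all clauses.
No pure literals found.
Count = 0.

0


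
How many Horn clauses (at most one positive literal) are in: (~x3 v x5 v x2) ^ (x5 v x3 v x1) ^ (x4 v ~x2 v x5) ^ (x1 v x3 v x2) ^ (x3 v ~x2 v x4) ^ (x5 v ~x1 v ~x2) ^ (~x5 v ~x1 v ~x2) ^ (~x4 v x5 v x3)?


A Horn clause has at most one positive literal.
Clause 1: 2 positive lit(s) -> not Horn
Clause 2: 3 positive lit(s) -> not Horn
Clause 3: 2 positive lit(s) -> not Horn
Clause 4: 3 positive lit(s) -> not Horn
Clause 5: 2 positive lit(s) -> not Horn
Clause 6: 1 positive lit(s) -> Horn
Clause 7: 0 positive lit(s) -> Horn
Clause 8: 2 positive lit(s) -> not Horn
Total Horn clauses = 2.

2


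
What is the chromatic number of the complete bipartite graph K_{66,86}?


K_{66,86} is bipartite by definition: the two parts are independent sets, with every edge crossing between them.
Color all vertices in one part with color 1 and all vertices in the other part with color 2.
Since the graph has at least one edge, one color does not suffice.
Chromatic number = 2.

2


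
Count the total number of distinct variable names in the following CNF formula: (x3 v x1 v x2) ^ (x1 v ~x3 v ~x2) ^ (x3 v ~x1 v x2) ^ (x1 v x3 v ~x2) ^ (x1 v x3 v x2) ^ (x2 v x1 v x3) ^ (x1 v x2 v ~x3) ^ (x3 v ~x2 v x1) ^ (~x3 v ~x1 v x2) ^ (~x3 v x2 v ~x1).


Identify each distinct variable in the formula.
Variables found: x1, x2, x3.
Total distinct variables = 3.

3


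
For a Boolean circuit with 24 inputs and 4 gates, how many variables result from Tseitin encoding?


The Tseitin transformation introduces one auxiliary variable per gate.
Total variables = inputs + gates = 24 + 4 = 28.

28


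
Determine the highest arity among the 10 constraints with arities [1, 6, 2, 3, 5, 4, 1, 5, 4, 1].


The arities are: 1, 6, 2, 3, 5, 4, 1, 5, 4, 1.
Scan for the maximum value.
Maximum arity = 6.

6


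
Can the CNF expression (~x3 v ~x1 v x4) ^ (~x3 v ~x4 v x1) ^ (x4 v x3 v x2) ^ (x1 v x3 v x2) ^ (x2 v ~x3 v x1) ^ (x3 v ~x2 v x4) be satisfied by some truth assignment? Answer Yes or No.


Check all 16 possible truth assignments.
Number of satisfying assignments found: 6.
The formula is satisfiable.

Yes


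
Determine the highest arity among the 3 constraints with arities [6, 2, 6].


The arities are: 6, 2, 6.
Scan for the maximum value.
Maximum arity = 6.

6


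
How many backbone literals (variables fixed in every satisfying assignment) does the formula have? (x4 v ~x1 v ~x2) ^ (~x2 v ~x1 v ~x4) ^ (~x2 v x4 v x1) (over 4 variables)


Find all satisfying assignments: 10 model(s).
Check which variables have the same value in every model.
No variable is fixed across all models.
Backbone size = 0.

0


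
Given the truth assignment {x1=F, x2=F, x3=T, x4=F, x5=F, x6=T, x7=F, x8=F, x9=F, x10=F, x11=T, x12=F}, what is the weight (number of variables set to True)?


The weight is the number of variables assigned True.
True variables: x3, x6, x11.
Weight = 3.

3


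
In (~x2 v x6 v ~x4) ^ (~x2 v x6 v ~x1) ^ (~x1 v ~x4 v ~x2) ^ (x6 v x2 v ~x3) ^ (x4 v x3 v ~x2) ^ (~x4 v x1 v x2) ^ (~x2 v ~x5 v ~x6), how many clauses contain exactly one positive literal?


A definite clause has exactly one positive literal.
Clause 1: 1 positive -> definite
Clause 2: 1 positive -> definite
Clause 3: 0 positive -> not definite
Clause 4: 2 positive -> not definite
Clause 5: 2 positive -> not definite
Clause 6: 2 positive -> not definite
Clause 7: 0 positive -> not definite
Definite clause count = 2.

2


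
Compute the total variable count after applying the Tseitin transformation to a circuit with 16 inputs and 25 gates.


The Tseitin transformation introduces one auxiliary variable per gate.
Total variables = inputs + gates = 16 + 25 = 41.

41


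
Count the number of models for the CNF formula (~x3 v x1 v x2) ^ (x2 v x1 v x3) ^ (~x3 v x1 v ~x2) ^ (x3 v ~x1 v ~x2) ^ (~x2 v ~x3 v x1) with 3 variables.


Enumerate all 8 truth assignments over 3 variables.
Test each against every clause.
Satisfying assignments found: 4.

4


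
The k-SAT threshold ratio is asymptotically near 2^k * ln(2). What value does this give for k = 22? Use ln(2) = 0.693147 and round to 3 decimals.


Using the asymptotic formula: threshold ~ 2^k * ln(2).
2^22 = 4194304.
4194304 * 0.693147 = 2907269.235.

2907269.235


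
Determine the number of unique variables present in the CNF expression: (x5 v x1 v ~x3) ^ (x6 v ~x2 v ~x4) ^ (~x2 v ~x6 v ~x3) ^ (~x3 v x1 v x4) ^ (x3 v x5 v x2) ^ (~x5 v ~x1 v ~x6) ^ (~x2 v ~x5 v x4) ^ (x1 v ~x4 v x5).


Identify each distinct variable in the formula.
Variables found: x1, x2, x3, x4, x5, x6.
Total distinct variables = 6.

6


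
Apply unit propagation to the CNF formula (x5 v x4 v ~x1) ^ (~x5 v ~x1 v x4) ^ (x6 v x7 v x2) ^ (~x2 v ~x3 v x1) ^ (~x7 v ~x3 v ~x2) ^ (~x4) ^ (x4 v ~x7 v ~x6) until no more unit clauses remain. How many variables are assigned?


Unit propagation repeatedly assigns the literal in any unit clause, then simplifies.
Assignments in order: x4 = F.
No further unit clauses remain.
Total variables assigned = 1.

1


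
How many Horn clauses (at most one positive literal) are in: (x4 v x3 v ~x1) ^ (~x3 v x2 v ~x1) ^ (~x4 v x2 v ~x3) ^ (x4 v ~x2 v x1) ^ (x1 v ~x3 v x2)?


A Horn clause has at most one positive literal.
Clause 1: 2 positive lit(s) -> not Horn
Clause 2: 1 positive lit(s) -> Horn
Clause 3: 1 positive lit(s) -> Horn
Clause 4: 2 positive lit(s) -> not Horn
Clause 5: 2 positive lit(s) -> not Horn
Total Horn clauses = 2.

2
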